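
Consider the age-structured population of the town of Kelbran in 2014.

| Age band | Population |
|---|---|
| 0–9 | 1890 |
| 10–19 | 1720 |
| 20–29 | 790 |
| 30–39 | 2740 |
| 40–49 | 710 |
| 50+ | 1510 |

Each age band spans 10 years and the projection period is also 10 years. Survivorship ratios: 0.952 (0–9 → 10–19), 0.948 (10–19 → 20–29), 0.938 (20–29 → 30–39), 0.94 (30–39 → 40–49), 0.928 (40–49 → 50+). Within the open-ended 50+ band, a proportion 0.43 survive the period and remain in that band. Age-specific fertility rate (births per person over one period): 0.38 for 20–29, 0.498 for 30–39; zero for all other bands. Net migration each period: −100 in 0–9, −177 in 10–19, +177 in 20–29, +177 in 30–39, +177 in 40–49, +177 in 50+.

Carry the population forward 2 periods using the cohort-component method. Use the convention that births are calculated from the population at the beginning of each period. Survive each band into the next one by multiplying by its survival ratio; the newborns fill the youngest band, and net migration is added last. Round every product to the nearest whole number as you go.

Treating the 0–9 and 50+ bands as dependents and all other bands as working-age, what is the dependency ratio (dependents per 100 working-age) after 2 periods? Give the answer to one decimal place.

74.3

(Groups numbered youngest = 1 to oldest = 6.)
— Period 1 —
Births: 790 × 0.38 = 300 ; 2740 × 0.498 = 1365 → 1665
Group 2: 1890 × 0.952 = 1799
Group 3: 1720 × 0.948 = 1631
Group 4: 790 × 0.938 = 741
Group 5: 2740 × 0.94 = 2576
Group 6: 710 × 0.928 + 1510 × 0.43 = 659 + 649 = 1308
Net migration: Group 1 − 100 → 1565; Group 2 − 177 → 1622; Group 3 + 177 → 1808; Group 4 + 177 → 918; Group 5 + 177 → 2753; Group 6 + 177 → 1485
End of period: [1565, 1622, 1808, 918, 2753, 1485]
— Period 2 —
Births: 1808 × 0.38 = 687 ; 918 × 0.498 = 457 → 1144
Group 2: 1565 × 0.952 = 1490
Group 3: 1622 × 0.948 = 1538
Group 4: 1808 × 0.938 = 1696
Group 5: 918 × 0.94 = 863
Group 6: 2753 × 0.928 + 1485 × 0.43 = 2555 + 639 = 3194
Net migration: Group 1 − 100 → 1044; Group 2 − 177 → 1313; Group 3 + 177 → 1715; Group 4 + 177 → 1873; Group 5 + 177 → 1040; Group 6 + 177 → 3371
End of period: [1044, 1313, 1715, 1873, 1040, 3371]
Dependents (band 0–9 + band 50+) = 1044 + 3371 = 4415; working-age = 5941; ratio = 4415/5941 × 100 = 74.3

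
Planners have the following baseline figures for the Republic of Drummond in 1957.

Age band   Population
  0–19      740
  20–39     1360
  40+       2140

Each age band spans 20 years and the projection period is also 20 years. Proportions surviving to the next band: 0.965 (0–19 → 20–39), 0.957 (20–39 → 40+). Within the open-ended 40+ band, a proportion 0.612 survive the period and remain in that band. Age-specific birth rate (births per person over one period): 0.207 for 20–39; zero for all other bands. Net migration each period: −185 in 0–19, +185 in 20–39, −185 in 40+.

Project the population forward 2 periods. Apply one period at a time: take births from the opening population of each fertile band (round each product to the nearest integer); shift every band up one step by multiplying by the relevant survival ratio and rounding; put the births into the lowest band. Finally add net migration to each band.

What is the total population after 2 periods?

Numbering the groups 1..3 from youngest to oldest:
[period 1]
Births: 1360 × 0.207 = 282
Group 2: 740 × 0.965 = 714
Group 3: 1360 × 0.957 + 2140 × 0.612 = 1302 + 1310 = 2612
Net migration: Group 1 − 185 → 97; Group 2 + 185 → 899; Group 3 − 185 → 2427
Giving 97 / 899 / 2427.
[period 2]
Births: 899 × 0.207 = 186
Group 2: 97 × 0.965 = 94
Group 3: 899 × 0.957 + 2427 × 0.612 = 860 + 1485 = 2345
Net migration: Group 1 − 185 → 1; Group 2 + 185 → 279; Group 3 − 185 → 2160
Giving 1 / 279 / 2160.
Total after period 2: 1 + 279 + 2160 = 2440

2440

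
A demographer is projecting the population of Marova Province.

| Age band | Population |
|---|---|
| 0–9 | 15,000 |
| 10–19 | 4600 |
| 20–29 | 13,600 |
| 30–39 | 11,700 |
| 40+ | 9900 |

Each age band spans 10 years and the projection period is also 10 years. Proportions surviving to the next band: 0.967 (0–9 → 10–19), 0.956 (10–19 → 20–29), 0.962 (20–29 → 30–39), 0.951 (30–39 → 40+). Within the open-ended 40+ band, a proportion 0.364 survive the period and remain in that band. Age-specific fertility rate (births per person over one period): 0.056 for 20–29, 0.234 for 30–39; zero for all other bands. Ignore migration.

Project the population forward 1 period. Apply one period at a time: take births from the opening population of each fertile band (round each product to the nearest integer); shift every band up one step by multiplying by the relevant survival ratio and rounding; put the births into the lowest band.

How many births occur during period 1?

3500

Period 1:
Births: 13600 × 0.056 = 762, 11700 × 0.234 = 2738 → 3500
10–19: 15000 × 0.967 = 14505
20–29: 4600 × 0.956 = 4398
30–39: 13600 × 0.962 = 13083
40+: 11700 × 0.951 + 9900 × 0.364 = 11127 + 3604 = 14731
End of period: [3500, 14505, 4398, 13083, 14731]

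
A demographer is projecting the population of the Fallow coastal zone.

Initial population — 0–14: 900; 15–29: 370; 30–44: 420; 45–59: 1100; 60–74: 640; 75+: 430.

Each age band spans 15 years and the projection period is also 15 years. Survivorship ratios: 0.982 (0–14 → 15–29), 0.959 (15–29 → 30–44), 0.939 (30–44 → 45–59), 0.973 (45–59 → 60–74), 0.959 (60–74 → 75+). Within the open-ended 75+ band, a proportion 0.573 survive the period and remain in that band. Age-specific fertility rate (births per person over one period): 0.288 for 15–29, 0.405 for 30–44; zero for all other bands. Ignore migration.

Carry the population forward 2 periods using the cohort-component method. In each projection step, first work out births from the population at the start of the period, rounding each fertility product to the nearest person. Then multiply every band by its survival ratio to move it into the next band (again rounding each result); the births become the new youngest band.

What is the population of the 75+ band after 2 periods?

Numbering the groups 1..6 from youngest to oldest:
After projecting period 1:
Births: 370 * 0.288 = 107  |  420 * 0.405 = 170 ⇒ total 277
Group 2: 900 * 0.982 = 884
Group 3: 370 * 0.959 = 355
Group 4: 420 * 0.939 = 394
Group 5: 1100 * 0.973 = 1070
Group 6: 640 * 0.959 + 430 * 0.573 = 614 + 246 = 860
Population now: 0–14=277, 15–29=884, 30–44=355, 45–59=394, 60–74=1070, 75+=860
After projecting period 2:
Births: 884 * 0.288 = 255  |  355 * 0.405 = 144 ⇒ total 399
Group 2: 277 * 0.982 = 272
Group 3: 884 * 0.959 = 848
Group 4: 355 * 0.939 = 333
Group 5: 394 * 0.973 = 383
Group 6: 1070 * 0.959 + 860 * 0.573 = 1026 + 493 = 1519
Population now: 0–14=399, 15–29=272, 30–44=848, 45–59=333, 60–74=383, 75+=1519

1519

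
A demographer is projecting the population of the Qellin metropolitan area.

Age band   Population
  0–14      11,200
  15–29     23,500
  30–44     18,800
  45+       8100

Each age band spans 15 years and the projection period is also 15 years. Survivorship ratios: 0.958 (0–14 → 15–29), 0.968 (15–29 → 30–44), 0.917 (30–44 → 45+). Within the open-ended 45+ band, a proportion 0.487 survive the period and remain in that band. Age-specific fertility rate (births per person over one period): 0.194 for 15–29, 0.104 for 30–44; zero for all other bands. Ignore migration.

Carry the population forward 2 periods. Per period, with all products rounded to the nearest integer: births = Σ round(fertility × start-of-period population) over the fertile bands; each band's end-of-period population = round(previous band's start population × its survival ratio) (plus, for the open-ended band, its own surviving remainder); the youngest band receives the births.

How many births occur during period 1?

Let band 1 be 0–14 through band 4 = 45+.
After projecting period 1:
Births: 23500 × 0.194 = 4559 ; 18800 × 0.104 = 1955 → 6514
Band 2: 11200 × 0.958 = 10730
Band 3: 23500 × 0.968 = 22748
Band 4: 18800 × 0.917 + 8100 × 0.487 = 17240 + 3945 = 21185
End of period: [6514, 10730, 22748, 21185]

6514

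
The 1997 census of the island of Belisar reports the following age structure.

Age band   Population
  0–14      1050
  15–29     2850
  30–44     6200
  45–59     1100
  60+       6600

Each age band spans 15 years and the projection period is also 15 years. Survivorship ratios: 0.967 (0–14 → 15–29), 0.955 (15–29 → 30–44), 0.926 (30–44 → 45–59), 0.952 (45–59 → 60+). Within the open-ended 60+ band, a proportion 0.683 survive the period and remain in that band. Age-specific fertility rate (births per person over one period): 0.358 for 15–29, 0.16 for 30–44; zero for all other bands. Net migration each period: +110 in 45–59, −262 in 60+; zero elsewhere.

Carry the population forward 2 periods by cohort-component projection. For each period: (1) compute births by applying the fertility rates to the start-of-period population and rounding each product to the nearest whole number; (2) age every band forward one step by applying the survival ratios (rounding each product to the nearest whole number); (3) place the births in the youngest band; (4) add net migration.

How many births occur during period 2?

799

Let group 1 be 0–14 through group 5 = 60+.
After projecting period 1:
Births: 2850 × 0.358 = 1020  |  6200 × 0.16 = 992 → 2012
Group 2: 1050 × 0.967 = 1015
Group 3: 2850 × 0.955 = 2722
Group 4: 6200 × 0.926 = 5741
Group 5: 1100 × 0.952 + 6600 × 0.683 = 1047 + 4508 = 5555
Net migration: Group 4 + 110 → 5851; Group 5 − 262 → 5293
Population now: 0–14=2012, 15–29=1015, 30–44=2722, 45–59=5851, 60+=5293
After projecting period 2:
Births: 1015 × 0.358 = 363  |  2722 × 0.16 = 436 → 799
Group 2: 2012 × 0.967 = 1946
Group 3: 1015 × 0.955 = 969
Group 4: 2722 × 0.926 = 2521
Group 5: 5851 × 0.952 + 5293 × 0.683 = 5570 + 3615 = 9185
Net migration: Group 4 + 110 → 2631; Group 5 − 262 → 8923
Population now: 0–14=799, 15–29=1946, 30–44=969, 45–59=2631, 60+=8923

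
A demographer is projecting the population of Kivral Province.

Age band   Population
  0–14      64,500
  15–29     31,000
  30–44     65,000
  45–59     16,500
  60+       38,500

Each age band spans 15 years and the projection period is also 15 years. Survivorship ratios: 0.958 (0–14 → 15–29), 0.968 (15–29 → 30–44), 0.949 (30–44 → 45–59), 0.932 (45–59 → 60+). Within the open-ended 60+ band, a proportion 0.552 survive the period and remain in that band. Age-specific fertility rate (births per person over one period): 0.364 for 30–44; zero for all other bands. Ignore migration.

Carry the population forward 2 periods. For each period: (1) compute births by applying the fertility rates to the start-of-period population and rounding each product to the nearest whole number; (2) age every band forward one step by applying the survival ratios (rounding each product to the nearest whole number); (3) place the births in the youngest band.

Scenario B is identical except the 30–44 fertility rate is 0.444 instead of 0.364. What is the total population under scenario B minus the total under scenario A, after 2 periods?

Period 1.
Births: 65000 * 0.364 = 23660
15–29: 64500 * 0.958 = 61791
30–44: 31000 * 0.968 = 30008
45–59: 65000 * 0.949 = 61685
60+: 16500 * 0.932 + 38500 * 0.552 = 15378 + 21252 = 36630
End of period: [23660, 61791, 30008, 61685, 36630]
Period 2.
Births: 30008 * 0.364 = 10923
15–29: 23660 * 0.958 = 22666
30–44: 61791 * 0.968 = 59814
45–59: 30008 * 0.949 = 28478
60+: 61685 * 0.932 + 36630 * 0.552 = 57490 + 20220 = 77710
End of period: [10923, 22666, 59814, 28478, 77710]
Scenario A total after 2 periods: 199591
Scenario B projection —
Period 1.
Births: 65000 * 0.444 = 28860
15–29: 64500 * 0.958 = 61791
30–44: 31000 * 0.968 = 30008
45–59: 65000 * 0.949 = 61685
60+: 16500 * 0.932 + 38500 * 0.552 = 15378 + 21252 = 36630
End of period: [28860, 61791, 30008, 61685, 36630]
Period 2.
Births: 30008 * 0.444 = 13324
15–29: 28860 * 0.958 = 27648
30–44: 61791 * 0.968 = 59814
45–59: 30008 * 0.949 = 28478
60+: 61685 * 0.932 + 36630 * 0.552 = 57490 + 20220 = 77710
End of period: [13324, 27648, 59814, 28478, 77710]
Scenario B total after 2 periods: 206974
Difference B − A = 206974 − 199591 = 7383

7383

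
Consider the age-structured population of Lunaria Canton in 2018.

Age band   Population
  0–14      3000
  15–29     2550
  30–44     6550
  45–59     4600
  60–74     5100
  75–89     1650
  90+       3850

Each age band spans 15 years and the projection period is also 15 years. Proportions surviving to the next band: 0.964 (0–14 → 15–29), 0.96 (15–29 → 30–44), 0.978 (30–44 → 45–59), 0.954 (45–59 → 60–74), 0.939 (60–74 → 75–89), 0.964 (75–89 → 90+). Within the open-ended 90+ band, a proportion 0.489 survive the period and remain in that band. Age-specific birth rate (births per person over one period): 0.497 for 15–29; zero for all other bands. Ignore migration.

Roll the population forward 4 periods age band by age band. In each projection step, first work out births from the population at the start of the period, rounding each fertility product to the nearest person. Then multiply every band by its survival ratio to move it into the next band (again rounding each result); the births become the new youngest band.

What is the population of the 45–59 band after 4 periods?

[period 1]
Births: 2550 * 0.497 = 1267
15–29: 3000 * 0.964 = 2892
30–44: 2550 * 0.96 = 2448
45–59: 6550 * 0.978 = 6406
60–74: 4600 * 0.954 = 4388
75–89: 5100 * 0.939 = 4789
90+: 1650 * 0.964 + 3850 * 0.489 = 1591 + 1883 = 3474
Population now: 0–14=1267, 15–29=2892, 30–44=2448, 45–59=6406, 60–74=4388, 75–89=4789, 90+=3474
[period 2]
Births: 2892 * 0.497 = 1437
15–29: 1267 * 0.964 = 1221
30–44: 2892 * 0.96 = 2776
45–59: 2448 * 0.978 = 2394
60–74: 6406 * 0.954 = 6111
75–89: 4388 * 0.939 = 4120
90+: 4789 * 0.964 + 3474 * 0.489 = 4617 + 1699 = 6316
Population now: 0–14=1437, 15–29=1221, 30–44=2776, 45–59=2394, 60–74=6111, 75–89=4120, 90+=6316
[period 3]
Births: 1221 * 0.497 = 607
15–29: 1437 * 0.964 = 1385
30–44: 1221 * 0.96 = 1172
45–59: 2776 * 0.978 = 2715
60–74: 2394 * 0.954 = 2284
75–89: 6111 * 0.939 = 5738
90+: 4120 * 0.964 + 6316 * 0.489 = 3972 + 3089 = 7061
Population now: 0–14=607, 15–29=1385, 30–44=1172, 45–59=2715, 60–74=2284, 75–89=5738, 90+=7061
[period 4]
Births: 1385 * 0.497 = 688
15–29: 607 * 0.964 = 585
30–44: 1385 * 0.96 = 1330
45–59: 1172 * 0.978 = 1146
60–74: 2715 * 0.954 = 2590
75–89: 2284 * 0.939 = 2145
90+: 5738 * 0.964 + 7061 * 0.489 = 5531 + 3453 = 8984
Population now: 0–14=688, 15–29=585, 30–44=1330, 45–59=1146, 60–74=2590, 75–89=2145, 90+=8984

1146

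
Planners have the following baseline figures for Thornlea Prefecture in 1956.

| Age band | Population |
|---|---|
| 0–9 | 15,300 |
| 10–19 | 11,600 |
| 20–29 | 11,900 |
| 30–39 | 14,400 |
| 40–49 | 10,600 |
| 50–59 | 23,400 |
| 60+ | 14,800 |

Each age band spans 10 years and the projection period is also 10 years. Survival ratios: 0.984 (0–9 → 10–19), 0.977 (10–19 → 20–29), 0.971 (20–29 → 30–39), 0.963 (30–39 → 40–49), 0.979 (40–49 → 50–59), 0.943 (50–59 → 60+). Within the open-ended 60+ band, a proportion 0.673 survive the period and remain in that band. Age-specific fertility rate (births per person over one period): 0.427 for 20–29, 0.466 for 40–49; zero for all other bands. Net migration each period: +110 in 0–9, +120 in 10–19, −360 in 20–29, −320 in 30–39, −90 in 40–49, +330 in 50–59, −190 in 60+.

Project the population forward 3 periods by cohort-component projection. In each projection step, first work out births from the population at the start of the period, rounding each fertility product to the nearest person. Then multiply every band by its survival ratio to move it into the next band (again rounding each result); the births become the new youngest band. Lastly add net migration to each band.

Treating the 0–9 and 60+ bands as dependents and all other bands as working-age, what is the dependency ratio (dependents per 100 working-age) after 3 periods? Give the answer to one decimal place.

— Period 1 —
Births: 11900 × 0.427 = 5081 ; 10600 × 0.466 = 4940 — total 10021
10–19: 15300 × 0.984 = 15055
20–29: 11600 × 0.977 = 11333
30–39: 11900 × 0.971 = 11555
40–49: 14400 × 0.963 = 13867
50–59: 10600 × 0.979 = 10377
60+: 23400 × 0.943 + 14800 × 0.673 = 22066 + 9960 = 32026
Net migration: 0–9 + 110 → 10131; 10–19 + 120 → 15175; 20–29 − 360 → 10973; 30–39 − 320 → 11235; 40–49 − 90 → 13777; 50–59 + 330 → 10707; 60+ − 190 → 31836
Giving 10131 / 15175 / 10973 / 11235 / 13777 / 10707 / 31836.
— Period 2 —
Births: 10973 × 0.427 = 4685 ; 13777 × 0.466 = 6420 — total 11105
10–19: 10131 × 0.984 = 9969
20–29: 15175 × 0.977 = 14826
30–39: 10973 × 0.971 = 10655
40–49: 11235 × 0.963 = 10819
50–59: 13777 × 0.979 = 13488
60+: 10707 × 0.943 + 31836 × 0.673 = 10097 + 21426 = 31523
Net migration: 0–9 + 110 → 11215; 10–19 + 120 → 10089; 20–29 − 360 → 14466; 30–39 − 320 → 10335; 40–49 − 90 → 10729; 50–59 + 330 → 13818; 60+ − 190 → 31333
Giving 11215 / 10089 / 14466 / 10335 / 10729 / 13818 / 31333.
— Period 3 —
Births: 14466 × 0.427 = 6177 ; 10729 × 0.466 = 5000 — total 11177
10–19: 11215 × 0.984 = 11036
20–29: 10089 × 0.977 = 9857
30–39: 14466 × 0.971 = 14046
40–49: 10335 × 0.963 = 9953
50–59: 10729 × 0.979 = 10504
60+: 13818 × 0.943 + 31333 × 0.673 = 13030 + 21087 = 34117
Net migration: 0–9 + 110 → 11287; 10–19 + 120 → 11156; 20–29 − 360 → 9497; 30–39 − 320 → 13726; 40–49 − 90 → 9863; 50–59 + 330 → 10834; 60+ − 190 → 33927
Giving 11287 / 11156 / 9497 / 13726 / 9863 / 10834 / 33927.
Dependents (band 0–9 + band 60+) = 11287 + 33927 = 45214; working-age = 55076; ratio = 45214/55076 × 100 = 82.1

82.1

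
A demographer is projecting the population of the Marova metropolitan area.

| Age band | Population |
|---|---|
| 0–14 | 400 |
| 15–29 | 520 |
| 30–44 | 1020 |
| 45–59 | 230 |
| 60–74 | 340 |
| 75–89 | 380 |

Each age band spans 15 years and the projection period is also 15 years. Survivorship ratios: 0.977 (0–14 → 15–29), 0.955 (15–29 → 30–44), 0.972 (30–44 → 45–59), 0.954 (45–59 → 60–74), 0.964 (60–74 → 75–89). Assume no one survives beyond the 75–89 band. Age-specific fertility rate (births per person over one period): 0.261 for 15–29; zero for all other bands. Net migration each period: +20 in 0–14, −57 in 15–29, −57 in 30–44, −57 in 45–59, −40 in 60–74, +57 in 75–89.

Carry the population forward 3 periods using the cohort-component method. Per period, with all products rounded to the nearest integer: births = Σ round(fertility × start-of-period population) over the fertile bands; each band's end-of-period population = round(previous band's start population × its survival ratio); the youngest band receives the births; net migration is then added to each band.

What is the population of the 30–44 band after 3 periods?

— Period 1 —
Births: 520 * 0.261 = 136
15–29: 400 * 0.977 = 391
30–44: 520 * 0.955 = 497
45–59: 1020 * 0.972 = 991
60–74: 230 * 0.954 = 219
75–89: 340 * 0.964 = 328
Net migration: 0–14 + 20 → 156; 15–29 − 57 → 334; 30–44 − 57 → 440; 45–59 − 57 → 934; 60–74 − 40 → 179; 75–89 + 57 → 385
Population now: 0–14=156, 15–29=334, 30–44=440, 45–59=934, 60–74=179, 75–89=385
— Period 2 —
Births: 334 * 0.261 = 87
15–29: 156 * 0.977 = 152
30–44: 334 * 0.955 = 319
45–59: 440 * 0.972 = 428
60–74: 934 * 0.954 = 891
75–89: 179 * 0.964 = 173
Net migration: 0–14 + 20 → 107; 15–29 − 57 → 95; 30–44 − 57 → 262; 45–59 − 57 → 371; 60–74 − 40 → 851; 75–89 + 57 → 230
Population now: 0–14=107, 15–29=95, 30–44=262, 45–59=371, 60–74=851, 75–89=230
— Period 3 —
Births: 95 * 0.261 = 25
15–29: 107 * 0.977 = 105
30–44: 95 * 0.955 = 91
45–59: 262 * 0.972 = 255
60–74: 371 * 0.954 = 354
75–89: 851 * 0.964 = 820
Net migration: 0–14 + 20 → 45; 15–29 − 57 → 48; 30–44 − 57 → 34; 45–59 − 57 → 198; 60–74 − 40 → 314; 75–89 + 57 → 877
Population now: 0–14=45, 15–29=48, 30–44=34, 45–59=198, 60–74=314, 75–89=877

34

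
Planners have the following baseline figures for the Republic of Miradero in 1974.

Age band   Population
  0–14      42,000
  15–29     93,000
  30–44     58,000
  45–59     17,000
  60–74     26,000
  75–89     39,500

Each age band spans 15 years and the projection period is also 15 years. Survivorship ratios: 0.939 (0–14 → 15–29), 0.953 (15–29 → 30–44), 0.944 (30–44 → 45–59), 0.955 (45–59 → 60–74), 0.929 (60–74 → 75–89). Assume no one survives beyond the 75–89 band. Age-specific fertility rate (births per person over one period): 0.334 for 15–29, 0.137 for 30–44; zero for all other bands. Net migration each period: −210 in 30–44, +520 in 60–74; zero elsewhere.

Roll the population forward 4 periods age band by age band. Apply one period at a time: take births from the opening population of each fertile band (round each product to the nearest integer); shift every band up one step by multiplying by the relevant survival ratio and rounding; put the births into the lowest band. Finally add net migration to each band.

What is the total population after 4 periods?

192898

[period 1]
Births: 93000 × 0.334 = 31062  |  58000 × 0.137 = 7946 ⇒ total 39008
15–29: 42000 × 0.939 = 39438
30–44: 93000 × 0.953 = 88629
45–59: 58000 × 0.944 = 54752
60–74: 17000 × 0.955 = 16235
75–89: 26000 × 0.929 = 24154
Net migration: 30–44 − 210 → 88419; 60–74 + 520 → 16755
Giving 39008 / 39438 / 88419 / 54752 / 16755 / 24154.
[period 2]
Births: 39438 × 0.334 = 13172  |  88419 × 0.137 = 12113 ⇒ total 25285
15–29: 39008 × 0.939 = 36629
30–44: 39438 × 0.953 = 37584
45–59: 88419 × 0.944 = 83468
60–74: 54752 × 0.955 = 52288
75–89: 16755 × 0.929 = 15565
Net migration: 30–44 − 210 → 37374; 60–74 + 520 → 52808
Giving 25285 / 36629 / 37374 / 83468 / 52808 / 15565.
[period 3]
Births: 36629 × 0.334 = 12234  |  37374 × 0.137 = 5120 ⇒ total 17354
15–29: 25285 × 0.939 = 23743
30–44: 36629 × 0.953 = 34907
45–59: 37374 × 0.944 = 35281
60–74: 83468 × 0.955 = 79712
75–89: 52808 × 0.929 = 49059
Net migration: 30–44 − 210 → 34697; 60–74 + 520 → 80232
Giving 17354 / 23743 / 34697 / 35281 / 80232 / 49059.
[period 4]
Births: 23743 × 0.334 = 7930  |  34697 × 0.137 = 4753 ⇒ total 12683
15–29: 17354 × 0.939 = 16295
30–44: 23743 × 0.953 = 22627
45–59: 34697 × 0.944 = 32754
60–74: 35281 × 0.955 = 33693
75–89: 80232 × 0.929 = 74536
Net migration: 30–44 − 210 → 22417; 60–74 + 520 → 34213
Giving 12683 / 16295 / 22417 / 32754 / 34213 / 74536.
Total after period 4: 12683 + 16295 + 22417 + 32754 + 34213 + 74536 = 192898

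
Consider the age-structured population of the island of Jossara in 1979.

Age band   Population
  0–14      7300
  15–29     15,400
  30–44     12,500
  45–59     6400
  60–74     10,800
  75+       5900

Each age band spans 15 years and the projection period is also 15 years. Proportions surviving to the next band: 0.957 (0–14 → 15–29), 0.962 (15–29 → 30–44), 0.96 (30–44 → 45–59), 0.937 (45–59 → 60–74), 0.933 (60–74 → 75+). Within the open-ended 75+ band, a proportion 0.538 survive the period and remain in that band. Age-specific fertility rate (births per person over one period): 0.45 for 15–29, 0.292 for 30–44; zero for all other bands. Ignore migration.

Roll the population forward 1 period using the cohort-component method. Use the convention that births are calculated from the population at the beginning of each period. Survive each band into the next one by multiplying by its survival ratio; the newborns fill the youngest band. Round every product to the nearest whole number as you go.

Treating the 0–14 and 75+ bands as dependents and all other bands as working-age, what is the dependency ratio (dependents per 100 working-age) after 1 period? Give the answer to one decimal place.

Period 1.
Births: 15400 × 0.45 = 6930, 12500 × 0.292 = 3650 ⇒ total 10580
15–29: 7300 × 0.957 = 6986
30–44: 15400 × 0.962 = 14815
45–59: 12500 × 0.96 = 12000
60–74: 6400 × 0.937 = 5997
75+: 10800 × 0.933 + 5900 × 0.538 = 10076 + 3174 = 13250
End of period: [10580, 6986, 14815, 12000, 5997, 13250]
Dependents (band 0–14 + band 75+) = 10580 + 13250 = 23830; working-age = 39798; ratio = 23830/39798 × 100 = 59.9

59.9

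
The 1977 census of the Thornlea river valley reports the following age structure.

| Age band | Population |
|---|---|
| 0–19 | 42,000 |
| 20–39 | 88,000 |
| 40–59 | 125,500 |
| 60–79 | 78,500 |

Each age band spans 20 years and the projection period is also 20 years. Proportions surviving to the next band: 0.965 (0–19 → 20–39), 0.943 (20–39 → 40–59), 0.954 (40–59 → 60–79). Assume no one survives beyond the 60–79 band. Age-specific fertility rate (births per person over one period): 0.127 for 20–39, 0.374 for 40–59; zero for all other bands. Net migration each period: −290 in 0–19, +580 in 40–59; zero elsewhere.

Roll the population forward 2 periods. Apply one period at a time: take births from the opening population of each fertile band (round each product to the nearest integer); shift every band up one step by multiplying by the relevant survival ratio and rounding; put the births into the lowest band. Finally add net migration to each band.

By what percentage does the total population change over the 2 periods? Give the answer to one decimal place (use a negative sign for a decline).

Let band 1 be 0–19 through band 4 = 60–79.
After projecting period 1:
Births: 88000 × 0.127 = 11176 ; 125500 × 0.374 = 46937 ⇒ total 58113
Band 2: 42000 × 0.965 = 40530
Band 3: 88000 × 0.943 = 82984
Band 4: 125500 × 0.954 = 119727
Net migration: Band 1 − 290 → 57823; Band 3 + 580 → 83564
→ [57823, 40530, 83564, 119727]
After projecting period 2:
Births: 40530 × 0.127 = 5147 ; 83564 × 0.374 = 31253 ⇒ total 36400
Band 2: 57823 × 0.965 = 55799
Band 3: 40530 × 0.943 = 38220
Band 4: 83564 × 0.954 = 79720
Net migration: Band 1 − 290 → 36110; Band 3 + 580 → 38800
→ [36110, 55799, 38800, 79720]
Total: 334000 → 210429; change = -123571; percentage change = -37.0%

-37.0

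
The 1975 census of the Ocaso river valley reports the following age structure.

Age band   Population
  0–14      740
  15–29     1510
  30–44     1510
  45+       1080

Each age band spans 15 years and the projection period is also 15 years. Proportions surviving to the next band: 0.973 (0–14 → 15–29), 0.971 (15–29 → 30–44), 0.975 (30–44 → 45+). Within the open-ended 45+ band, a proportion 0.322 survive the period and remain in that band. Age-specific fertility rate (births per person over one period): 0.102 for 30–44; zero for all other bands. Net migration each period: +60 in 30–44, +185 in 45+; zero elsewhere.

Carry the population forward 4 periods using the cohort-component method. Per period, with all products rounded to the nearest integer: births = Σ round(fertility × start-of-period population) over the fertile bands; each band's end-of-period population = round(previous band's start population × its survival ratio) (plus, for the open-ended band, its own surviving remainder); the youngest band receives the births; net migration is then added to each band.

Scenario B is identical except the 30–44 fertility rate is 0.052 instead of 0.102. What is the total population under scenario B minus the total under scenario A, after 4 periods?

-193

(Groups numbered youngest = 1 to oldest = 4.)
— Period 1 —
Births: 1510 * 0.102 = 154
Group 2: 740 * 0.973 = 720
Group 3: 1510 * 0.971 = 1466
Group 4: 1510 * 0.975 + 1080 * 0.322 = 1472 + 348 = 1820
Net migration: Group 3 + 60 → 1526; Group 4 + 185 → 2005
→ [154, 720, 1526, 2005]
— Period 2 —
Births: 1526 * 0.102 = 156
Group 2: 154 * 0.973 = 150
Group 3: 720 * 0.971 = 699
Group 4: 1526 * 0.975 + 2005 * 0.322 = 1488 + 646 = 2134
Net migration: Group 3 + 60 → 759; Group 4 + 185 → 2319
→ [156, 150, 759, 2319]
— Period 3 —
Births: 759 * 0.102 = 77
Group 2: 156 * 0.973 = 152
Group 3: 150 * 0.971 = 146
Group 4: 759 * 0.975 + 2319 * 0.322 = 740 + 747 = 1487
Net migration: Group 3 + 60 → 206; Group 4 + 185 → 1672
→ [77, 152, 206, 1672]
— Period 4 —
Births: 206 * 0.102 = 21
Group 2: 77 * 0.973 = 75
Group 3: 152 * 0.971 = 148
Group 4: 206 * 0.975 + 1672 * 0.322 = 201 + 538 = 739
Net migration: Group 3 + 60 → 208; Group 4 + 185 → 924
→ [21, 75, 208, 924]
Scenario A total after 4 periods: 1228
Scenario B projection —
— Period 1 —
Births: 1510 * 0.052 = 79
Group 2: 740 * 0.973 = 720
Group 3: 1510 * 0.971 = 1466
Group 4: 1510 * 0.975 + 1080 * 0.322 = 1472 + 348 = 1820
Net migration: Group 3 + 60 → 1526; Group 4 + 185 → 2005
→ [79, 720, 1526, 2005]
— Period 2 —
Births: 1526 * 0.052 = 79
Group 2: 79 * 0.973 = 77
Group 3: 720 * 0.971 = 699
Group 4: 1526 * 0.975 + 2005 * 0.322 = 1488 + 646 = 2134
Net migration: Group 3 + 60 → 759; Group 4 + 185 → 2319
→ [79, 77, 759, 2319]
— Period 3 —
Births: 759 * 0.052 = 39
Group 2: 79 * 0.973 = 77
Group 3: 77 * 0.971 = 75
Group 4: 759 * 0.975 + 2319 * 0.322 = 740 + 747 = 1487
Net migration: Group 3 + 60 → 135; Group 4 + 185 → 1672
→ [39, 77, 135, 1672]
— Period 4 —
Births: 135 * 0.052 = 7
Group 2: 39 * 0.973 = 38
Group 3: 77 * 0.971 = 75
Group 4: 135 * 0.975 + 1672 * 0.322 = 132 + 538 = 670
Net migration: Group 3 + 60 → 135; Group 4 + 185 → 855
→ [7, 38, 135, 855]
Scenario B total after 4 periods: 1035
Difference B − A = 1035 − 1228 = -193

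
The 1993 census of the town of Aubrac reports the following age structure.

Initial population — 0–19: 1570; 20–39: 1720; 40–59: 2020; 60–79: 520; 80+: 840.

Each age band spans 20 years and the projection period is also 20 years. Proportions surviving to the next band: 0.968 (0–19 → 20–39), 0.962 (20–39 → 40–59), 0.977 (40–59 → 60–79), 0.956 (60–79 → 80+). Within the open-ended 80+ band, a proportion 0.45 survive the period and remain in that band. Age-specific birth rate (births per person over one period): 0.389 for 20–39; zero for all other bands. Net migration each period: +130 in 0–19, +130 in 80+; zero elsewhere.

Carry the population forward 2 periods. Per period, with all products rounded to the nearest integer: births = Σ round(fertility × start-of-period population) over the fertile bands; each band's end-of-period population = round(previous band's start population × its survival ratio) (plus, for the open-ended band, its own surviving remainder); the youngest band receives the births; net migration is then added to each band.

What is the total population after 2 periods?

7042

Period 1:
Births: 1720 × 0.389 = 669
20–39: 1570 × 0.968 = 1520
40–59: 1720 × 0.962 = 1655
60–79: 2020 × 0.977 = 1974
80+: 520 × 0.956 + 840 × 0.45 = 497 + 378 = 875
Net migration: 0–19 + 130 → 799; 80+ + 130 → 1005
End of period: [799, 1520, 1655, 1974, 1005]
Period 2:
Births: 1520 × 0.389 = 591
20–39: 799 × 0.968 = 773
40–59: 1520 × 0.962 = 1462
60–79: 1655 × 0.977 = 1617
80+: 1974 × 0.956 + 1005 × 0.45 = 1887 + 452 = 2339
Net migration: 0–19 + 130 → 721; 80+ + 130 → 2469
End of period: [721, 773, 1462, 1617, 2469]
Total after period 2: 721 + 773 + 1462 + 1617 + 2469 = 7042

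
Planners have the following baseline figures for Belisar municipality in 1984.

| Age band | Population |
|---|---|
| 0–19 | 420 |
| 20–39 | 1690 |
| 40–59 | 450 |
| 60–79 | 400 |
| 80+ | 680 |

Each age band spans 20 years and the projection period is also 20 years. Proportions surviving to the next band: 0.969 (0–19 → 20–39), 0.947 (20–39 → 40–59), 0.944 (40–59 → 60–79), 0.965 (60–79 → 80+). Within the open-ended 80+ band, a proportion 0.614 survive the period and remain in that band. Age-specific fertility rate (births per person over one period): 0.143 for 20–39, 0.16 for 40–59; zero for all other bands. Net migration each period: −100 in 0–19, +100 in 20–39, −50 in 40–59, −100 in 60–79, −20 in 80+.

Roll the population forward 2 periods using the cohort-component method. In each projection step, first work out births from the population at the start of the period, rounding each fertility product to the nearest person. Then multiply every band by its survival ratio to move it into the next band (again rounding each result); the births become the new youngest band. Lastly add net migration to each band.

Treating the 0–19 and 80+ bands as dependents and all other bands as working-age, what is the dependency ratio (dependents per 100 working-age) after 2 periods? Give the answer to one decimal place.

47.4

After projecting period 1:
Births: 1690 × 0.143 = 242  |  450 × 0.16 = 72 → total 314
20–39: 420 × 0.969 = 407
40–59: 1690 × 0.947 = 1600
60–79: 450 × 0.944 = 425
80+: 400 × 0.965 + 680 × 0.614 = 386 + 418 = 804
Net migration: 0–19 − 100 → 214; 20–39 + 100 → 507; 40–59 − 50 → 1550; 60–79 − 100 → 325; 80+ − 20 → 784
Population now: 0–19=214, 20–39=507, 40–59=1550, 60–79=325, 80+=784
After projecting period 2:
Births: 507 × 0.143 = 73  |  1550 × 0.16 = 248 → total 321
20–39: 214 × 0.969 = 207
40–59: 507 × 0.947 = 480
60–79: 1550 × 0.944 = 1463
80+: 325 × 0.965 + 784 × 0.614 = 314 + 481 = 795
Net migration: 0–19 − 100 → 221; 20–39 + 100 → 307; 40–59 − 50 → 430; 60–79 − 100 → 1363; 80+ − 20 → 775
Population now: 0–19=221, 20–39=307, 40–59=430, 60–79=1363, 80+=775
Dependents (band 0–19 + band 80+) = 221 + 775 = 996; working-age = 2100; ratio = 996/2100 × 100 = 47.4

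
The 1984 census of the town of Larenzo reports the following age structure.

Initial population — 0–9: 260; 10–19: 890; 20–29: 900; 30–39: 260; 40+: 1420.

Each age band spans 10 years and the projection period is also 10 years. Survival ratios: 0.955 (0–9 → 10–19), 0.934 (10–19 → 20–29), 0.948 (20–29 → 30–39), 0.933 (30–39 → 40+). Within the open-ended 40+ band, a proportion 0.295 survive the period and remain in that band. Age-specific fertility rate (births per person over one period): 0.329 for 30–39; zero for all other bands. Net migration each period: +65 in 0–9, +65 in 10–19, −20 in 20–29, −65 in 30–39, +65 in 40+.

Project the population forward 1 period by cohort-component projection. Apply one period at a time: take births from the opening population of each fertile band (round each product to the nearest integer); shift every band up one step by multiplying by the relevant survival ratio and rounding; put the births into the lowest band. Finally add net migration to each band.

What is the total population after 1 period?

2790

Call the bands 1 to 5, youngest first.
[period 1]
Births: 260 × 0.329 = 86
Band 2: 260 × 0.955 = 248
Band 3: 890 × 0.934 = 831
Band 4: 900 × 0.948 = 853
Band 5: 260 × 0.933 + 1420 × 0.295 = 243 + 419 = 662
Net migration: Band 1 + 65 → 151; Band 2 + 65 → 313; Band 3 − 20 → 811; Band 4 − 65 → 788; Band 5 + 65 → 727
→ [151, 313, 811, 788, 727]
Total after period 1: 151 + 313 + 811 + 788 + 727 = 2790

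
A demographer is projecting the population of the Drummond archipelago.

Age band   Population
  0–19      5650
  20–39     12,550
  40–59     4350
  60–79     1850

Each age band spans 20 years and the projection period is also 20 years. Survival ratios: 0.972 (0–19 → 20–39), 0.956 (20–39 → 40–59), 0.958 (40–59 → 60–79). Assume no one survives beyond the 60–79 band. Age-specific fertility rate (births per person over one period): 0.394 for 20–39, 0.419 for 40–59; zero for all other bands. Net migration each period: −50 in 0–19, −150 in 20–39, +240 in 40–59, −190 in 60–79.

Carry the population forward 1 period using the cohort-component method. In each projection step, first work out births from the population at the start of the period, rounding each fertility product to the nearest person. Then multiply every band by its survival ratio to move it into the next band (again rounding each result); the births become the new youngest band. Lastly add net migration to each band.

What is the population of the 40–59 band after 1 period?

12238

Period 1:
Births: 12550 × 0.394 = 4945 ; 4350 × 0.419 = 1823 → 6768
20–39: 5650 × 0.972 = 5492
40–59: 12550 × 0.956 = 11998
60–79: 4350 × 0.958 = 4167
Net migration: 0–19 − 50 → 6718; 20–39 − 150 → 5342; 40–59 + 240 → 12238; 60–79 − 190 → 3977
→ [6718, 5342, 12238, 3977]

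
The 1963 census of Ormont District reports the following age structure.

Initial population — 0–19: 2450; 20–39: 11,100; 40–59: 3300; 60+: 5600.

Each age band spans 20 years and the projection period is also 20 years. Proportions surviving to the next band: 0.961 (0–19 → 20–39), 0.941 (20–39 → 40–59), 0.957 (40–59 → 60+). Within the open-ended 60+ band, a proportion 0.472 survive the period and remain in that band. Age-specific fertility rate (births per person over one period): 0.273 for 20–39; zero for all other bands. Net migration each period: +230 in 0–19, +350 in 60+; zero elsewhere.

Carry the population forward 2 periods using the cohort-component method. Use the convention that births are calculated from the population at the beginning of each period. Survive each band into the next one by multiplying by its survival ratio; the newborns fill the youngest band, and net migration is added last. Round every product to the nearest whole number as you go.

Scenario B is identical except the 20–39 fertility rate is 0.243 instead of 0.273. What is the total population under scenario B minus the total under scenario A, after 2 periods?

— Period 1 —
Births: 11100 × 0.273 = 3030
20–39: 2450 × 0.961 = 2354
40–59: 11100 × 0.941 = 10445
60+: 3300 × 0.957 + 5600 × 0.472 = 3158 + 2643 = 5801
Net migration: 0–19 + 230 → 3260; 60+ + 350 → 6151
Population now: 0–19=3260, 20–39=2354, 40–59=10445, 60+=6151
— Period 2 —
Births: 2354 × 0.273 = 643
20–39: 3260 × 0.961 = 3133
40–59: 2354 × 0.941 = 2215
60+: 10445 × 0.957 + 6151 × 0.472 = 9996 + 2903 = 12899
Net migration: 0–19 + 230 → 873; 60+ + 350 → 13249
Population now: 0–19=873, 20–39=3133, 40–59=2215, 60+=13249
Scenario A total after 2 periods: 19470
Scenario B projection —
— Period 1 —
Births: 11100 × 0.243 = 2697
20–39: 2450 × 0.961 = 2354
40–59: 11100 × 0.941 = 10445
60+: 3300 × 0.957 + 5600 × 0.472 = 3158 + 2643 = 5801
Net migration: 0–19 + 230 → 2927; 60+ + 350 → 6151
Population now: 0–19=2927, 20–39=2354, 40–59=10445, 60+=6151
— Period 2 —
Births: 2354 × 0.243 = 572
20–39: 2927 × 0.961 = 2813
40–59: 2354 × 0.941 = 2215
60+: 10445 × 0.957 + 6151 × 0.472 = 9996 + 2903 = 12899
Net migration: 0–19 + 230 → 802; 60+ + 350 → 13249
Population now: 0–19=802, 20–39=2813, 40–59=2215, 60+=13249
Scenario B total after 2 periods: 19079
Difference B − A = 19079 − 19470 = -391

-391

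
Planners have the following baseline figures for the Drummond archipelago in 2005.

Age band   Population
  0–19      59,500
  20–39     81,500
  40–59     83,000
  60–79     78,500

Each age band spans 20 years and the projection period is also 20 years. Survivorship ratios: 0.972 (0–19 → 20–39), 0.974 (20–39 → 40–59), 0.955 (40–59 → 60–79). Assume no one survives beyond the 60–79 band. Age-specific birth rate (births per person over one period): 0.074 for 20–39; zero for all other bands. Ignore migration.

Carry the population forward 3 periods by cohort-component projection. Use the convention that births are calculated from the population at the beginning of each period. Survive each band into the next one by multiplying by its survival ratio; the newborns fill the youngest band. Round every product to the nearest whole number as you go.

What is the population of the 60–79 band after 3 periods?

(Bands numbered youngest = 1 to oldest = 4.)
Period 1.
Births: 81500 * 0.074 = 6031
Band 2: 59500 * 0.972 = 57834
Band 3: 81500 * 0.974 = 79381
Band 4: 83000 * 0.955 = 79265
Population now: 0–19=6031, 20–39=57834, 40–59=79381, 60–79=79265
Period 2.
Births: 57834 * 0.074 = 4280
Band 2: 6031 * 0.972 = 5862
Band 3: 57834 * 0.974 = 56330
Band 4: 79381 * 0.955 = 75809
Population now: 0–19=4280, 20–39=5862, 40–59=56330, 60–79=75809
Period 3.
Births: 5862 * 0.074 = 434
Band 2: 4280 * 0.972 = 4160
Band 3: 5862 * 0.974 = 5710
Band 4: 56330 * 0.955 = 53795
Population now: 0–19=434, 20–39=4160, 40–59=5710, 60–79=53795

53795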